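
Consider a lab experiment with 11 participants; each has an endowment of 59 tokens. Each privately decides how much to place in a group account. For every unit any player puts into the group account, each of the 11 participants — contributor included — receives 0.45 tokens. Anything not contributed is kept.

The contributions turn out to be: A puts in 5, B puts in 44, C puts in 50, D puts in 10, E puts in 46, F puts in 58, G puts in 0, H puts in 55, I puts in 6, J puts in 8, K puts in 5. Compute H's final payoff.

133.15 tokens

Total contributed: 5 + 44 + 50 + 10 + 46 + 58 + 0 + 55 + 6 + 8 + 5 = 287.
Each receives 0.45 × 287 = 129.15 from the group account.
H keeps 59 − 55 = 4, so H's payoff is 4 + 129.15 = 133.15.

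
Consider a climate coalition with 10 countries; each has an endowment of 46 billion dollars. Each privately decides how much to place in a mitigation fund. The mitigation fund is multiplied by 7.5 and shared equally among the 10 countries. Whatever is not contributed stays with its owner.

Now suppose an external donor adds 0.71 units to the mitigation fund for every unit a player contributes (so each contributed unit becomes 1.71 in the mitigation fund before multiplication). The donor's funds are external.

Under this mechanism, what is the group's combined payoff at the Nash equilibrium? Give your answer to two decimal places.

5899.50 billion dollars

The effective private return per unit is now 7.5 × 1.71 / 10 = 1.2825 > 1, so every player's dominant strategy flips to full contribution.
So the Nash equilibrium is full contribution by all 10; the group earns 7.5 × 1.71 × 460 = 5899.50.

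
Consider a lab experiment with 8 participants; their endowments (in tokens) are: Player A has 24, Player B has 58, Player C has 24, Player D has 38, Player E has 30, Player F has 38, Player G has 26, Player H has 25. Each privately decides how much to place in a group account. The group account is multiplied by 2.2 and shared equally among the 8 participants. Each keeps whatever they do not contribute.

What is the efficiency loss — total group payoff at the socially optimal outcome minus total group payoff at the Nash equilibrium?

315.60 tokens

The private return per contributed unit is 2.2/8 = 0.2750 < 1 for every player regardless of endowment, so the Nash equilibrium is zero contribution and the group total is Σ E_j = 24 + 58 + 24 + 38 + 30 + 38 + 26 + 25 = 263.
Each contributed unit returns 2.200 to the group, so the social optimum is full contribution by everyone: group total = 2.200 × 263 = 578.60.
Efficiency loss = (2.200 − 1) × 263 = 315.60.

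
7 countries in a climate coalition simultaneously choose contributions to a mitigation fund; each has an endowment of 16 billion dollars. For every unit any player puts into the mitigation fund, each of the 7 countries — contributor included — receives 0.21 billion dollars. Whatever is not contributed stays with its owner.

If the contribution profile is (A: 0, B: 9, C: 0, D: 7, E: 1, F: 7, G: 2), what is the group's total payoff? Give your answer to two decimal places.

Total contributed: 0 + 9 + 0 + 7 + 1 + 7 + 2 = 26; total kept: 7 × 16 − 26 = 86.
The mitigation fund pays out 0.21 × 7 × 26 = 38.22 in aggregate.
Group total = 86 + 38.22 = 124.22.

124.22 billion dollars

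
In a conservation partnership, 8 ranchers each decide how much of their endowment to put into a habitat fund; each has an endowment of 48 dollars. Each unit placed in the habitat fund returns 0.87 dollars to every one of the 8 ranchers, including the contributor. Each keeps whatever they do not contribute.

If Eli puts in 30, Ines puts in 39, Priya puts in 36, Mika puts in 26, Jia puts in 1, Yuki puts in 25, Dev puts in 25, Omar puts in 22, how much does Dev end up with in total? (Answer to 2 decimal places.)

Total contributed: 30 + 39 + 36 + 26 + 1 + 25 + 25 + 22 = 204.
Each receives 0.87 × 204 = 177.48 from the habitat fund.
Dev keeps 48 − 25 = 23, so Dev's payoff is 23 + 177.48 = 200.48.

200.48 dollars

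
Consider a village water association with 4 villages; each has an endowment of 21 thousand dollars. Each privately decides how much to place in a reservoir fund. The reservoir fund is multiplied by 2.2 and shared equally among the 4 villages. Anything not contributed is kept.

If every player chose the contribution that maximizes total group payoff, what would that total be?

Each contributed unit returns 2.200 to the group as a whole (0.5500 to each of 4 players), which exceeds 1, so the social optimum is full contribution: group total = 2.200 × 84 = 184.80.

184.80 thousand dollars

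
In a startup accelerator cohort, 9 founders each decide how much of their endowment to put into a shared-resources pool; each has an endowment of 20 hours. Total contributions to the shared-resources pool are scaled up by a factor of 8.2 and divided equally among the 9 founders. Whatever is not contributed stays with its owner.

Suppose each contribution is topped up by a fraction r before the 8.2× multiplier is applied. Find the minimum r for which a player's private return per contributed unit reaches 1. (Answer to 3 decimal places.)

With matching at rate r, one contributed unit becomes (1 + r) in the shared-resources pool and returns 8.2 × (1 + r) / 9 to the contributor.
Setting this equal to 1: 1 + r = 9/8.2 = 1.0976.
So the minimum matching rate is r = 1.0976 − 1 = 0.098.

0.098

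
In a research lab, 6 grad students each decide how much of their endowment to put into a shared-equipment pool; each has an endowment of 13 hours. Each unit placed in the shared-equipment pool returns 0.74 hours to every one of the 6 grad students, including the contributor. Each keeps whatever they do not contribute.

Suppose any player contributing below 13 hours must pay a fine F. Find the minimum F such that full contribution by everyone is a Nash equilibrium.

3.38 hours

Given the others contribute fully, the best deviation is to contribute 0 (any partial contribution still incurs the fine and gives up units whose private return 0.74 is below 1).
Deviating from 13 to 0 saves 13 hours but forfeits the deviator's share of the drop in the shared-equipment pool: 0.74 × 13 = 9.62.
So the deviation gain is 13 − 9.62 = 3.38, and the fine must be at least 3.38 hours to wipe it out.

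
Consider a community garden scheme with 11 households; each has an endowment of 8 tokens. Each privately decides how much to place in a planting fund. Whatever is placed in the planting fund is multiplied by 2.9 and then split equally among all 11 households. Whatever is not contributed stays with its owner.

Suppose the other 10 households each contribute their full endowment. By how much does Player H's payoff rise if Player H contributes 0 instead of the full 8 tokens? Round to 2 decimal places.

5.89 tokens

Switching from a contribution of 8 to 0 lets Player H keep an extra 8 tokens, but lowers the planting fund by 8, which costs Player H their own share of that drop: 2.9/11 × 8 = 2.11.
Net gain = 8 − 2.11 = 5.89. The private return per contributed unit (0.2636) is below 1, so free-riding is indeed the best response regardless of what the others do.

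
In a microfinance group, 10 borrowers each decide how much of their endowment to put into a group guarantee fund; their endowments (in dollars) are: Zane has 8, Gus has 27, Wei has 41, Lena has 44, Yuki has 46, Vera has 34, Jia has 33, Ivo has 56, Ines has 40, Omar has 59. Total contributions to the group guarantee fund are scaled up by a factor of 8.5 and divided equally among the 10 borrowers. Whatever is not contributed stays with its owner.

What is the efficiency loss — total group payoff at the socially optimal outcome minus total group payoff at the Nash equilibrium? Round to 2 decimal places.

The private return per contributed unit is 8.5/10 = 0.8500 < 1 for every player regardless of endowment, so the Nash equilibrium is zero contribution and the group total is Σ E_j = 8 + 27 + 41 + 44 + 46 + 34 + 33 + 56 + 40 + 59 = 388.
Each contributed unit returns 8.500 to the group, so the social optimum is full contribution by everyone: group total = 8.500 × 388 = 3298.00.
Efficiency loss = (8.500 − 1) × 388 = 2910.00.

2910.00 dollars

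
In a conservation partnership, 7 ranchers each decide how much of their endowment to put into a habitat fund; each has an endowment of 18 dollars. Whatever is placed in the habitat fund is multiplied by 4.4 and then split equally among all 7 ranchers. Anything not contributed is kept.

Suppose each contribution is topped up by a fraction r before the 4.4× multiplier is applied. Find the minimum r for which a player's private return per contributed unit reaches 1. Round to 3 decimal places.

With matching at rate r, one contributed unit becomes (1 + r) in the habitat fund and returns 4.4 × (1 + r) / 7 to the contributor.
Setting this equal to 1: 1 + r = 7/4.4 = 1.5909.
So the minimum matching rate is r = 1.5909 − 1 = 0.591.

0.591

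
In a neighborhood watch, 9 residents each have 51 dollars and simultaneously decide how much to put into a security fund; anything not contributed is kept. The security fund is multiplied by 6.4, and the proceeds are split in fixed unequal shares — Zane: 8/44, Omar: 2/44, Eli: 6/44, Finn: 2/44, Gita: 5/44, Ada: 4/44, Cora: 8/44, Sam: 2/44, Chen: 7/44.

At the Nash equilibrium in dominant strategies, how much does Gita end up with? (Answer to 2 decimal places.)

A player with share s gets back 6.4·s per unit contributed, so full contribution is dominant for anyone with s > 1/6.4 = 0.1563 and zero contribution is dominant for anyone below.
Zane, Cora and Chen are above the threshold, contributing 51 each; the remaining 6 contribute 0. Total contributed: 153.
Gita keeps 51 and receives 6.4 × 153 × 5/44 = 111.27 from the security fund, for a payoff of 162.27.

162.27 dollars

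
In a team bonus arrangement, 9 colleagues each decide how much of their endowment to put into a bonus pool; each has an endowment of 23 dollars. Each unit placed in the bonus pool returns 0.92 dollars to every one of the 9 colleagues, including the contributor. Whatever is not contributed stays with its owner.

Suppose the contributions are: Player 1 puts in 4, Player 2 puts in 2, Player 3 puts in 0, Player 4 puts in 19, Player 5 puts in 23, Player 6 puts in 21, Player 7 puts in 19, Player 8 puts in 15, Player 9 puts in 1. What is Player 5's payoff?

Total contributed: 4 + 2 + 0 + 19 + 23 + 21 + 19 + 15 + 1 = 104.
Each receives 0.92 × 104 = 95.68 from the bonus pool.
Player 5 keeps 23 − 23 = 0, so Player 5's payoff is 0 + 95.68 = 95.68.

95.68 dollars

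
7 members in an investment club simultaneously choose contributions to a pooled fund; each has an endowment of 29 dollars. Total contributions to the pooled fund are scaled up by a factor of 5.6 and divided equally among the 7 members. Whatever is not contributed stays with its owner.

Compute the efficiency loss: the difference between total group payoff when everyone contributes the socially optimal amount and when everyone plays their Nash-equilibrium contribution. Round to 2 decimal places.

Each contributed unit returns 5.6/7 = 0.8000 to its contributor — below 1 — so contributing 0 is dominant for every player. At the Nash equilibrium everyone keeps their 29, and the group total is 7 × 29 = 203.
Each contributed unit returns 5.600 to the group as a whole (0.8000 to each of 7 players), which exceeds 1, so the social optimum is full contribution: group total = 5.600 × 203 = 1136.80.
Efficiency loss = 1136.80 − 203 = 933.80.

933.80 dollars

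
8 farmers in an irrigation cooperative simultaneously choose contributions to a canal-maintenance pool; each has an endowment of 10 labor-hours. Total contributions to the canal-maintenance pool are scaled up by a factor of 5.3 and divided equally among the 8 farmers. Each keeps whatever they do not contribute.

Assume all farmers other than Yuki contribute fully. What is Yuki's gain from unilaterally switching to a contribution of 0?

3.38 labor-hours

Switching from a contribution of 10 to 0 lets Yuki keep an extra 10 labor-hours, but lowers the canal-maintenance pool by 10, which costs Yuki their own share of that drop: 5.3/8 × 10 = 6.62.
Net gain = 10 − 6.62 = 3.38. The private return per contributed unit (0.6625) is below 1, so free-riding is indeed the best response regardless of what the others do.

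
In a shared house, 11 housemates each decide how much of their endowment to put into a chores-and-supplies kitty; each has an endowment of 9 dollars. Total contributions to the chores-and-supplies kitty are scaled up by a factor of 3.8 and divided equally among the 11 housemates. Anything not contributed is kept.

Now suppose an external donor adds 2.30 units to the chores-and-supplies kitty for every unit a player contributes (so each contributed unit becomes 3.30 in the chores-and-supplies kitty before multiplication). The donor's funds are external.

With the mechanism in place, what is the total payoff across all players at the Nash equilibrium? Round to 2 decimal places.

1241.46 dollars

Under the mechanism each unit contributed yields 3.8 × 3.30 / 11 = 1.1400 back to its contributor per unit of net cost, which exceeds 1, making full contribution the dominant choice for everyone.
At the Nash equilibrium everyone contributes 9. Group total payoff = 3.8 × 3.30 × 99 = 1241.46.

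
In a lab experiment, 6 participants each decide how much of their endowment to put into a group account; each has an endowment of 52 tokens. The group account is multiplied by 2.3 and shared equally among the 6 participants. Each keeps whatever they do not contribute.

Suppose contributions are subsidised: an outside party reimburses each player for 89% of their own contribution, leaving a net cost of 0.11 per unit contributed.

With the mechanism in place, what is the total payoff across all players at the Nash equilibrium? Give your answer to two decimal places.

995.28 tokens

Under the mechanism each unit contributed yields (2.3/6) / 0.11 = 3.4848 back to its contributor per unit of net cost, which exceeds 1, making full contribution the dominant choice for everyone.
So the Nash equilibrium is full contribution by all 6; the group earns 6 × (52 × 0.89 + 2.3 × 52) = 995.28.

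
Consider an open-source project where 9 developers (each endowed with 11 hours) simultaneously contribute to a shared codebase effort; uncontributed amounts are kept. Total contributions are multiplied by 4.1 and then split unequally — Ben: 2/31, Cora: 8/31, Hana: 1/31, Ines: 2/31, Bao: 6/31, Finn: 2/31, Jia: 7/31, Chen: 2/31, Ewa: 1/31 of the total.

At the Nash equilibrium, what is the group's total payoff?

For player j, contributing a unit is worthwhile iff 4.1 × (j's share) ≥ 1, i.e. iff j's share is at least 0.2439.
Cora alone (share 8/31) is above the threshold, contributing 11; the remaining 8 contribute 0. Total contributed: 11.
The shared codebase effort pays out 4.1 × 11 = 45.10 in total (split across the unequal shares, but the aggregate is all that matters for the group sum).
The 8 free-riders keep 11 each, adding 88. Group total = 88 + 45.10 = 133.10.

133.10 hours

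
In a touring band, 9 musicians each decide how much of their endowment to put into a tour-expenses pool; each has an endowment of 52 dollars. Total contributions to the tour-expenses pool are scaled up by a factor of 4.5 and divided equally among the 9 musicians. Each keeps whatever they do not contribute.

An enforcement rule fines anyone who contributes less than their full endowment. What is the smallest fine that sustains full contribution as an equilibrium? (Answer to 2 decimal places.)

26.00 dollars

Given the others contribute fully, the best deviation is to contribute 0 (any partial contribution still incurs the fine and gives up units whose private return 0.5000 is below 1).
Deviating from 52 to 0 saves 52 dollars but forfeits the deviator's share of the drop in the tour-expenses pool: 4.5/9 × 52 = 26.00.
So the deviation gain is 52 − 26.00 = 26.00, and the fine must be at least 26.00 dollars to wipe it out.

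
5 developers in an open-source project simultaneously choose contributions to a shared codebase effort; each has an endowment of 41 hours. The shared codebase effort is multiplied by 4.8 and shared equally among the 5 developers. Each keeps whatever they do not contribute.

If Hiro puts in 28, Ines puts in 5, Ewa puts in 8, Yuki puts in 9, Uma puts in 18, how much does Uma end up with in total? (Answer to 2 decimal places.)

Total contributed: 28 + 5 + 8 + 9 + 18 = 68.
Each receives 4.8 × 68 / 5 = 65.28 from the shared codebase effort.
Uma keeps 41 − 18 = 23, so Uma's payoff is 23 + 65.28 = 88.28.

88.28 hours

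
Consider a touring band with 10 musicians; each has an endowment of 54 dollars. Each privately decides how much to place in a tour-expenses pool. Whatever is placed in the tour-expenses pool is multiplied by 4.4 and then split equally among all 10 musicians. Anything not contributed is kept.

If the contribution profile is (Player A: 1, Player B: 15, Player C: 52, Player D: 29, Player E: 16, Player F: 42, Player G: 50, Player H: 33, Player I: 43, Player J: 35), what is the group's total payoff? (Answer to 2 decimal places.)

Total contributed: 1 + 15 + 52 + 29 + 16 + 42 + 50 + 33 + 43 + 35 = 316; total kept: 10 × 54 − 316 = 224.
The tour-expenses pool pays out 4.4 × 316 = 1390.40 in aggregate.
Group total = 224 + 1390.40 = 1614.40.

1614.40 dollars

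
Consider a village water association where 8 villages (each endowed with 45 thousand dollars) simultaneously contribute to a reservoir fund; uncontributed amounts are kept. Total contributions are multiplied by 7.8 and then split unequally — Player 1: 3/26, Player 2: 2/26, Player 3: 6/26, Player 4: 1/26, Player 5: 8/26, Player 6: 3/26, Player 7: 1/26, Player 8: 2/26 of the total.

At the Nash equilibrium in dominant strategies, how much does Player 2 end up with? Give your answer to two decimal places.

99.00 thousand dollars

Player j's private return per contributed unit is 7.8 × (j's share). Contributing is weakly dominant for j when that share is at least 1/7.8 = 0.1282, and contributing 0 is dominant otherwise.
The shares above 0.1282 belong to Player 3 and Player 5, contributing 45 each; the remaining 6 contribute 0. Total contributed: 90.
Player 2 keeps 45 and receives 7.8 × 90 × 2/26 = 54.00 from the reservoir fund, for a payoff of 99.00.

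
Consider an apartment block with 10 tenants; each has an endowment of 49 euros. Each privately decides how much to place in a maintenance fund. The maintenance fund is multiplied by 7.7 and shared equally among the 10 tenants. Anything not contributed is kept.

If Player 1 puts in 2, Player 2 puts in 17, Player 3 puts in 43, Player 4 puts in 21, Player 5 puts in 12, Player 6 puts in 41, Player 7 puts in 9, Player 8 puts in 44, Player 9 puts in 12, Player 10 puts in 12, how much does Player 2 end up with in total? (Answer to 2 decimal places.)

196.01 euros

Total contributed: 2 + 17 + 43 + 21 + 12 + 41 + 9 + 44 + 12 + 12 = 213.
Each receives 7.7 × 213 / 10 = 164.01 from the maintenance fund.
Player 2 keeps 49 − 17 = 32, so Player 2's payoff is 32 + 164.01 = 196.01.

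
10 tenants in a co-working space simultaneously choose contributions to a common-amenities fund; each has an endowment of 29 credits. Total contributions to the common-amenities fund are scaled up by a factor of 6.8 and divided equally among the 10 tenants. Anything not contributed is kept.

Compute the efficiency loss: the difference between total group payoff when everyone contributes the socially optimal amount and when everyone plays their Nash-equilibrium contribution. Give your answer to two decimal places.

Each contributed unit returns 6.8/10 = 0.6800 to its contributor — below 1 — so contributing 0 is dominant for every player. At the Nash equilibrium everyone keeps their 29, and the group total is 10 × 29 = 290.
Each contributed unit returns 6.800 to the group as a whole (0.6800 to each of 10 players), which exceeds 1, so the social optimum is full contribution: group total = 6.800 × 290 = 1972.00.
Efficiency loss = 1972.00 − 290 = 1682.00.

1682.00 credits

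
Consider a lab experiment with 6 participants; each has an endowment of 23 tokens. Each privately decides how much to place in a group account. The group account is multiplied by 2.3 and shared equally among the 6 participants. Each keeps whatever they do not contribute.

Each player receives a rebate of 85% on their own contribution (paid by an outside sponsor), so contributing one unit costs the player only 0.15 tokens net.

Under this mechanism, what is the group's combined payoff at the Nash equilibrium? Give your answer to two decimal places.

Under the mechanism each unit contributed yields (2.3/6) / 0.15 = 2.5556 back to its contributor per unit of net cost, which exceeds 1, making full contribution the dominant choice for everyone.
At the Nash equilibrium everyone contributes 23. Group total payoff = 6 × (23 × 0.85 + 2.3 × 23) = 434.70.

434.70 tokens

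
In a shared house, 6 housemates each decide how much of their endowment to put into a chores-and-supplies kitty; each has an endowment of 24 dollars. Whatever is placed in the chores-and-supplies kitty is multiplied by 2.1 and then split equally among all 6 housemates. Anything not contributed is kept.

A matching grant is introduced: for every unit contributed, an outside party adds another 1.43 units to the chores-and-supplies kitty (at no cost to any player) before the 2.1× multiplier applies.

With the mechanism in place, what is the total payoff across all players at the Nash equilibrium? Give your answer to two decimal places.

With the mechanism, a contributed unit returns 2.1 × 2.43 / 6 = 0.8505 per unit of net cost — still below 1 — so contributing 0 remains dominant for every player.
At the Nash equilibrium no one contributes; group total payoff = 6 × 24 = 144.

144.00 dollars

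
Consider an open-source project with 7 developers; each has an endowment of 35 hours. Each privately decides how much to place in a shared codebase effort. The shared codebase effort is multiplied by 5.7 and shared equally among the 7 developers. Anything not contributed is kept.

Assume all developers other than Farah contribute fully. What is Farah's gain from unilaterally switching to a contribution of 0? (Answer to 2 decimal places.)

Switching from a contribution of 35 to 0 lets Farah keep an extra 35 hours, but lowers the shared codebase effort by 35, which costs Farah their own share of that drop: 5.7/7 × 35 = 28.50.
Net gain = 35 − 28.50 = 6.50. The private return per contributed unit (0.8143) is below 1, so free-riding is indeed the best response regardless of what the others do.

6.50 hours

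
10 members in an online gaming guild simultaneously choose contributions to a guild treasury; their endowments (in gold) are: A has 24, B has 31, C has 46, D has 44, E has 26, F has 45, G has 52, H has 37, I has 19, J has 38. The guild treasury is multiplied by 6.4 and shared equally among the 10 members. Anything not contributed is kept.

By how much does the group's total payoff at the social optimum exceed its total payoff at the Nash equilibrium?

The private return per contributed unit is 6.4/10 = 0.6400 < 1 for every player regardless of endowment, so the Nash equilibrium is zero contribution and the group total is Σ E_j = 24 + 31 + 46 + 44 + 26 + 45 + 52 + 37 + 19 + 38 = 362.
Each contributed unit returns 6.400 to the group, so the social optimum is full contribution by everyone: group total = 6.400 × 362 = 2316.80.
Efficiency loss = (6.400 − 1) × 362 = 1954.80.

1954.80 gold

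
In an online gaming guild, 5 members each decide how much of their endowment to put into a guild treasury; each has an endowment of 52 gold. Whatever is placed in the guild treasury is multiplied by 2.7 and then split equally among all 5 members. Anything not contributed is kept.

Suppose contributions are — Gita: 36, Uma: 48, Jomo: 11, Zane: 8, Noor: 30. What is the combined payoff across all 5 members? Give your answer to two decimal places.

Total contributed: 36 + 48 + 11 + 8 + 30 = 133; total kept: 5 × 52 − 133 = 127.
The guild treasury pays out 2.7 × 133 = 359.10 in aggregate.
Group total = 127 + 359.10 = 486.10.

486.10 gold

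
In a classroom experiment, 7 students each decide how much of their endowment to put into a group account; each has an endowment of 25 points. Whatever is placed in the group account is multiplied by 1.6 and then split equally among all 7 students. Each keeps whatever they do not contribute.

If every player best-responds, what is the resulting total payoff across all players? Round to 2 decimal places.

175.00 points

Each contributed unit returns 1.6/7 = 0.2286 to its contributor — below 1 — so contributing 0 is dominant for every player. At the Nash equilibrium everyone keeps their 25, and the group total is 7 × 25 = 175.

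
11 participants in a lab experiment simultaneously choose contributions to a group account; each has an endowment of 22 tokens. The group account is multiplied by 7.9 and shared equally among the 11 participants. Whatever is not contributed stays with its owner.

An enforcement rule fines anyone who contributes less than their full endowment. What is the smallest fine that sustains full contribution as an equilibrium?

6.20 tokens

Given the others contribute fully, the best deviation is to contribute 0 (any partial contribution still incurs the fine and gives up units whose private return 0.7182 is below 1).
Deviating from 22 to 0 saves 22 tokens but forfeits the deviator's share of the drop in the group account: 7.9/11 × 22 = 15.80.
So the deviation gain is 22 − 15.80 = 6.20, and the fine must be at least 6.20 tokens to wipe it out.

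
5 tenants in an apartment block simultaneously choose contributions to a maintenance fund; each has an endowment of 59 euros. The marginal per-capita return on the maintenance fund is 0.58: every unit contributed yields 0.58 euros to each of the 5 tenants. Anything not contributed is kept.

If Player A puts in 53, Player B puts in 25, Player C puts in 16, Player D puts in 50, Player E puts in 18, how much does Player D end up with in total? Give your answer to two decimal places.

Total contributed: 53 + 25 + 16 + 50 + 18 = 162.
Each receives 0.58 × 162 = 93.96 from the maintenance fund.
Player D keeps 59 − 50 = 9, so Player D's payoff is 9 + 93.96 = 102.96.

102.96 euros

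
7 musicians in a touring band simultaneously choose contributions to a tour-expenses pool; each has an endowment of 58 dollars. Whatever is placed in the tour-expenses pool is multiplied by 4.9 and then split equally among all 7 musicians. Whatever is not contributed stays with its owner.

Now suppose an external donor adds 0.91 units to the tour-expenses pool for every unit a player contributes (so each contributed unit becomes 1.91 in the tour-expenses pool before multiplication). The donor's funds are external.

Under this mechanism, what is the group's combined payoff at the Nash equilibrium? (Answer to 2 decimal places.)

3799.75 dollars

With the mechanism, a contributed unit returns 4.9 × 1.91 / 7 = 1.3370 per unit of net cost to the contributor — now above 1 — so contributing fully is weakly dominant for every player.
So the Nash equilibrium is full contribution by all 7; the group earns 4.9 × 1.91 × 406 = 3799.75.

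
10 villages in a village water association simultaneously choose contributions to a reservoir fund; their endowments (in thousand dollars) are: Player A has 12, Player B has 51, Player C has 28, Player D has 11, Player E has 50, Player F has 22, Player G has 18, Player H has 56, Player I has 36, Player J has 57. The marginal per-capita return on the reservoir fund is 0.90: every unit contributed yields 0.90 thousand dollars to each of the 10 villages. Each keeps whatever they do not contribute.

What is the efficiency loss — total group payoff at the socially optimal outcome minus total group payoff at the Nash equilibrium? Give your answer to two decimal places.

2728.00 thousand dollars

The private return per contributed unit is 0.90 < 1 for everyone, so the Nash equilibrium is zero contribution and the group total is Σ E_j = 12 + 51 + 28 + 11 + 50 + 22 + 18 + 56 + 36 + 57 = 341.
Each contributed unit returns 9.000 to the group, so the social optimum is full contribution by everyone: group total = 9.000 × 341 = 3069.00.
Efficiency loss = (9.000 − 1) × 341 = 2728.00.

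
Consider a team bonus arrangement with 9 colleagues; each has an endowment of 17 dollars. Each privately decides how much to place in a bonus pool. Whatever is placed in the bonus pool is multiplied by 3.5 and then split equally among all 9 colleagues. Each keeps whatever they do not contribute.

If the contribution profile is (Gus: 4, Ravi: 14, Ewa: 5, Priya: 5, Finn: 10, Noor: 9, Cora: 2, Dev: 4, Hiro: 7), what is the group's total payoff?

Total contributed: 4 + 14 + 5 + 5 + 10 + 9 + 2 + 4 + 7 = 60; total kept: 9 × 17 − 60 = 93.
The bonus pool pays out 3.5 × 60 = 210.00 in aggregate.
Group total = 93 + 210.00 = 303.00.

303.00 dollars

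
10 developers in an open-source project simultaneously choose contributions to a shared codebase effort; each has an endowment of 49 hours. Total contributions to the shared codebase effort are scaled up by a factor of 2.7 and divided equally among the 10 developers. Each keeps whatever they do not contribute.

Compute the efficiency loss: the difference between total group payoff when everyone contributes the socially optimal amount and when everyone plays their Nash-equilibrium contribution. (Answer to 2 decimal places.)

Each contributed unit returns 2.7/10 = 0.2700 to its contributor — below 1 — so contributing 0 is dominant for every player. At the Nash equilibrium everyone keeps their 49, and the group total is 10 × 49 = 490.
Each contributed unit returns 2.700 to the group as a whole (0.2700 to each of 10 players), which exceeds 1, so the social optimum is full contribution: group total = 2.700 × 490 = 1323.00.
Efficiency loss = 1323.00 − 490 = 833.00.

833.00 hours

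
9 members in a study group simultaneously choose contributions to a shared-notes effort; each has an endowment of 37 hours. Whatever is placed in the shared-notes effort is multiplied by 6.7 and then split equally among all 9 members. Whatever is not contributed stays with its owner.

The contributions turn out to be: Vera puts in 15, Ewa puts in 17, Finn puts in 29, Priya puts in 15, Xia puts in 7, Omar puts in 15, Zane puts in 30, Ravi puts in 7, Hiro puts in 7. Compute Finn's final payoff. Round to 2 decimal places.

Total contributed: 15 + 17 + 29 + 15 + 7 + 15 + 30 + 7 + 7 = 142.
Each receives 6.7 × 142 / 9 = 105.71 from the shared-notes effort.
Finn keeps 37 − 29 = 8, so Finn's payoff is 8 + 105.71 = 113.71.

113.71 hours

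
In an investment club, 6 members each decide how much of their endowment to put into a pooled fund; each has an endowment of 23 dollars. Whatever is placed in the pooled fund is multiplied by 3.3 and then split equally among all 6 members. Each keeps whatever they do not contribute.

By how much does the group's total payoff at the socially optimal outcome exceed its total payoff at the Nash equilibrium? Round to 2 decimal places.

317.40 dollars

Each contributed unit returns 3.3/6 = 0.5500 to its contributor — below 1 — so contributing 0 is dominant for every player. At the Nash equilibrium everyone keeps their 23, and the group total is 6 × 23 = 138.
Each contributed unit returns 3.300 to the group as a whole (0.5500 to each of 6 players), which exceeds 1, so the social optimum is full contribution: group total = 3.300 × 138 = 455.40.
Efficiency loss = 455.40 − 138 = 317.40.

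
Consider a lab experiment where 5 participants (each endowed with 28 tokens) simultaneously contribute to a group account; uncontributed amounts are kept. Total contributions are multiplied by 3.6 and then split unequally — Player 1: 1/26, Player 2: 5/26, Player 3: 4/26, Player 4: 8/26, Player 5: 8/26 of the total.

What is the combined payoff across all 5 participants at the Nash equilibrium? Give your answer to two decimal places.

285.60 tokens

Each unit j contributes comes back to j as 3.6 × (j's share), so j prefers to contribute only if that share exceeds 1/3.6 = 0.2778; otherwise keeping the unit dominates.
Player 4 and Player 5 clear that bar, contributing 28 each; the remaining 3 contribute 0. Total contributed: 56.
The group account pays out 3.6 × 56 = 201.60 in total (split across the unequal shares, but the aggregate is all that matters for the group sum).
The 3 free-riders keep 28 each, adding 84. Group total = 84 + 201.60 = 285.60.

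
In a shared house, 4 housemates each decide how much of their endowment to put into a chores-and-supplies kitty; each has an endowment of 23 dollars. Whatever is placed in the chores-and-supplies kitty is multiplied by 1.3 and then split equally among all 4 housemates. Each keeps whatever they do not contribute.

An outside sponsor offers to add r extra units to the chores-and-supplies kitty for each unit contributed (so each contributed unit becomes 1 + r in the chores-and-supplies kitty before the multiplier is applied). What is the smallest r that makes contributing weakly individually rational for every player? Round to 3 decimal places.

With matching at rate r, one contributed unit becomes (1 + r) in the chores-and-supplies kitty and returns 1.3 × (1 + r) / 4 to the contributor.
Setting this equal to 1: 1 + r = 4/1.3 = 3.0769.
So the minimum matching rate is r = 3.0769 − 1 = 2.077.

2.077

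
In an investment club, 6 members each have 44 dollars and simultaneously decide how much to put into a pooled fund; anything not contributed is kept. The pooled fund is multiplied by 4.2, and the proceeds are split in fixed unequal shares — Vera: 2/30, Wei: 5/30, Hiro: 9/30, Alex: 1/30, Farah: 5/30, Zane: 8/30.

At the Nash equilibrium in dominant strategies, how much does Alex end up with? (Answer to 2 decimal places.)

Player j's private return per contributed unit is 4.2 × (j's share). Contributing is weakly dominant for j when that share is at least 1/4.2 = 0.2381, and contributing 0 is dominant otherwise.
The shares above 0.2381 belong to Hiro and Zane, contributing 44 each; the remaining 4 contribute 0. Total contributed: 88.
Alex keeps 44 and receives 4.2 × 88 × 1/30 = 12.32 from the pooled fund, for a payoff of 56.32.

56.32 dollars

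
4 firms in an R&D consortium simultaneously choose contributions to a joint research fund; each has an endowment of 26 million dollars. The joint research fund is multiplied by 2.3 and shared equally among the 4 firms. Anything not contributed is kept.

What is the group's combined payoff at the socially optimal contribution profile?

239.20 million dollars

Each contributed unit returns 2.300 to the group as a whole (0.5750 to each of 4 players), which exceeds 1, so the social optimum is full contribution: group total = 2.300 × 104 = 239.20.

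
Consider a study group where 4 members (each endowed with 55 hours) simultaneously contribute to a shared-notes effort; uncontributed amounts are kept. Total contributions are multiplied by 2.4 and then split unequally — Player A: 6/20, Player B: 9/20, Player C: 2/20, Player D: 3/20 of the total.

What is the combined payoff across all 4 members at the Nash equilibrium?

Player j's private return per contributed unit is 2.4 × (j's share). Contributing is weakly dominant for j when that share is at least 1/2.4 = 0.4167, and contributing 0 is dominant otherwise.
The only share above 0.4167 is Player B's 9/20, contributing 55; the remaining 3 contribute 0. Total contributed: 55.
The shared-notes effort pays out 2.4 × 55 = 132.00 in total (split across the unequal shares, but the aggregate is all that matters for the group sum).
The 3 free-riders keep 55 each, adding 165. Group total = 165 + 132.00 = 297.00.

297.00 hours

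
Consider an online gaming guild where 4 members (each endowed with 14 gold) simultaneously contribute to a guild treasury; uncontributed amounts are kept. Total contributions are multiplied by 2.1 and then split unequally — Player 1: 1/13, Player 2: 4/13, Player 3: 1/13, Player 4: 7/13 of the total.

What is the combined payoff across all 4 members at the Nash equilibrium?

71.40 gold

A player with share s gets back 2.1·s per unit contributed, so full contribution is dominant for anyone with s > 1/2.1 = 0.4762 and zero contribution is dominant for anyone below.
The only share above 0.4762 is Player 4's 7/13, contributing 14; the remaining 3 contribute 0. Total contributed: 14.
The guild treasury pays out 2.1 × 14 = 29.40 in total (split across the unequal shares, but the aggregate is all that matters for the group sum).
The 3 free-riders keep 14 each, adding 42. Group total = 42 + 29.40 = 71.40.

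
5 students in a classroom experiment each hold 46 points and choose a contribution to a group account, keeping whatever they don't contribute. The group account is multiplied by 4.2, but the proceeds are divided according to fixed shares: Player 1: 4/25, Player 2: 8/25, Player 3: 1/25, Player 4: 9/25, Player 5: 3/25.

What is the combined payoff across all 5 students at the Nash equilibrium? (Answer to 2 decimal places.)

524.40 points

Each unit j contributes comes back to j as 4.2 × (j's share), so j prefers to contribute only if that share exceeds 1/4.2 = 0.2381; otherwise keeping the unit dominates.
Player 2 and Player 4 clear that bar, contributing 46 each; the remaining 3 contribute 0. Total contributed: 92.
The group account pays out 4.2 × 92 = 386.40 in total (split across the unequal shares, but the aggregate is all that matters for the group sum).
The 3 free-riders keep 46 each, adding 138. Group total = 138 + 386.40 = 524.40.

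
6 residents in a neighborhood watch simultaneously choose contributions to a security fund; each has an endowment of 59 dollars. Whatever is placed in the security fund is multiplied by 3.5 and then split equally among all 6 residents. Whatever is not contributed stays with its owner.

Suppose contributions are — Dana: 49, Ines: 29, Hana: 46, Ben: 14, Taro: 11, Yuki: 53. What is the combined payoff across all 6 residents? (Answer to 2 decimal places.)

Total contributed: 49 + 29 + 46 + 14 + 11 + 53 = 202; total kept: 6 × 59 − 202 = 152.
The security fund pays out 3.5 × 202 = 707.00 in aggregate.
Group total = 152 + 707.00 = 859.00.

859.00 dollars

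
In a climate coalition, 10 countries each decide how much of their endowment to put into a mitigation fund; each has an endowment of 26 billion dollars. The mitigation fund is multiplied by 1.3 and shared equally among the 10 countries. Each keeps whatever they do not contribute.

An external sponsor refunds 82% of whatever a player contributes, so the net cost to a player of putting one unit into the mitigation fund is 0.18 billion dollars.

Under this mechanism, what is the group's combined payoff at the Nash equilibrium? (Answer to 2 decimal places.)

260.00 billion dollars

With the mechanism, a contributed unit returns (1.3/10) / 0.18 = 0.7222 per unit of net cost — still below 1 — so contributing 0 remains dominant for every player.
Everyone keeps their endowment and the group total is 10 × 26 = 260.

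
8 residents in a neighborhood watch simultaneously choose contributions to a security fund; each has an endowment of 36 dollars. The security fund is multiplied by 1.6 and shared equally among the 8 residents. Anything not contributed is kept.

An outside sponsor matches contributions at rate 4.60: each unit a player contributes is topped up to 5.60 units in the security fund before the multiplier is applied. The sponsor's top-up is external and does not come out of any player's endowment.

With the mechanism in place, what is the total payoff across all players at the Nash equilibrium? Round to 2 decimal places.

2580.48 dollars

With the mechanism, a contributed unit returns 1.6 × 5.60 / 8 = 1.1200 per unit of net cost to the contributor — now above 1 — so contributing fully is weakly dominant for every player.
So the Nash equilibrium is full contribution by all 8; the group earns 1.6 × 5.60 × 288 = 2580.48.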